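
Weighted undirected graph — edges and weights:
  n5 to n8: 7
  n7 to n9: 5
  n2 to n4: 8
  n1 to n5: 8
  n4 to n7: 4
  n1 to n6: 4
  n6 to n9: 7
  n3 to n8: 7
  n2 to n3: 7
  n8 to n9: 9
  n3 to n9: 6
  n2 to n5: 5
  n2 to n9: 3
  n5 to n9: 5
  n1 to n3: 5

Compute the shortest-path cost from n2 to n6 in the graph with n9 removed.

16

Routes from n2 to n6 avoiding n9:
n2 -> n5 -> n1 -> n6: 5 + 8 + 4 = 17
n2 -> n3 -> n8 -> n5 -> n1 -> n6: 7 + 7 + 7 + 8 + 4 = 33
n2 -> n5 -> n8 -> n3 -> n1 -> n6: 5 + 7 + 7 + 5 + 4 = 28
n2 -> n3 -> n1 -> n6: 7 + 5 + 4 = 16
Shortest: 16.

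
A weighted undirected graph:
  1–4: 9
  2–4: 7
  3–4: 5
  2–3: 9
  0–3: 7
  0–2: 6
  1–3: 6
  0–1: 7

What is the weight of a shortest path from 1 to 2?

Checking several routes:
1 -> 3 -> 4 -> 2: 6 + 5 + 7 = 18
1 -> 4 -> 2: 9 + 7 = 16
1 -> 0 -> 2: 7 + 6 = 13
1 -> 3 -> 2: 6 + 9 = 15
Shortest: 13.

13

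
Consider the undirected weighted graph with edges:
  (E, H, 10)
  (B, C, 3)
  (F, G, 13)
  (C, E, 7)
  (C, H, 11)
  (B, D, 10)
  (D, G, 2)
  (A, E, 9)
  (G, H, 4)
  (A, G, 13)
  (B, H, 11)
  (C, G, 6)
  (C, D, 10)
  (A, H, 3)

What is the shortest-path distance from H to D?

6

Some routes from H to D:
H→G→D: 4 + 2 = 6
H→A→G→D: 3 + 13 + 2 = 18
H→C→G→D: 11 + 6 + 2 = 19
Best route has total 6.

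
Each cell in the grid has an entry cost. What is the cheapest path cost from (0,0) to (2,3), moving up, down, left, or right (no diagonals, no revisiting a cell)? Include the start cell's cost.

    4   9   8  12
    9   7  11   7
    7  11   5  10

46

Best path: (0,0) (0,1) (1,1) (1,2) (2,2) (2,3)
Cost: 4 + 9 + 7 + 11 + 5 + 10 = 46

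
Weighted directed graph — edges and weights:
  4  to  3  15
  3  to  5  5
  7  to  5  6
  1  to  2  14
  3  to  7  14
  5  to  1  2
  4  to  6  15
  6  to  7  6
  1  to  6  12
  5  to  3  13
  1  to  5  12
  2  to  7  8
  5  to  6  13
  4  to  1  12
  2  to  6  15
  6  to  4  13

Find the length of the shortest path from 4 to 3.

15

Comparing a few candidate routes:
4-3: 15
4-6-7-5-3: 15 + 6 + 6 + 13 = 40
4-1-5-3: 12 + 12 + 13 = 37
4-1-6-7-5-3: 12 + 12 + 6 + 6 + 13 = 49
Shortest: 15.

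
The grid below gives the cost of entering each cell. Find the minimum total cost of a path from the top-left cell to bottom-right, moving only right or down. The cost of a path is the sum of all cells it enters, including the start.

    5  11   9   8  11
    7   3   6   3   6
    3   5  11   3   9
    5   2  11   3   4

Cheapest: (0,0) -> (1,0) -> (1,1) -> (1,2) -> (1,3) -> (2,3) -> (3,3) -> (3,4)
  5 + 7 + 3 + 6 + 3 + 3 + 3 + 4 = 34
For comparison, the top-then-right route costs 63.

34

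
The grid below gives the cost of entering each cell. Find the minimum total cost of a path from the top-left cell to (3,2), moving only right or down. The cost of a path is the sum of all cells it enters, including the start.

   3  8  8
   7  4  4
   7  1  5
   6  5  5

Best path: (0,0)→(1,0)→(1,1)→(2,1)→(2,2)→(3,2)
Cost: 3 + 7 + 4 + 1 + 5 + 5 = 25

25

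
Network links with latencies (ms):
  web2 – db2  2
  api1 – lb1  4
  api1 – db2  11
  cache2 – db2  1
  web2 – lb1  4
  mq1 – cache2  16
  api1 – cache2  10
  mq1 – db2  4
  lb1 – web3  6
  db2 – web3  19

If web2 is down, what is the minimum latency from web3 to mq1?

Comparing a few candidate routes:
web3 → db2 → mq1: 19 + 4 = 23
web3 → lb1 → api1 → db2 → cache2 → mq1: 6 + 4 + 11 + 1 + 16 = 38
web3 → lb1 → api1 → cache2 → db2 → mq1: 6 + 4 + 10 + 1 + 4 = 25
web3 → lb1 → api1 → cache2 → mq1: 6 + 4 + 10 + 16 = 36
web3 → lb1 → api1 → db2 → mq1: 6 + 4 + 11 + 4 = 25
web3 → db2 → cache2 → mq1: 19 + 1 + 16 = 36
Shortest: 23 ms.

23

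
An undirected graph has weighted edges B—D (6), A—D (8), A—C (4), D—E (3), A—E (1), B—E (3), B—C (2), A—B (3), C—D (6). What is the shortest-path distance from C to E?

5

A few of the C→E routes:
C → D → E: 6 + 3 = 9
C → B → E: 2 + 3 = 5
C → A → B → E: 4 + 3 + 3 = 10
C → A → E: 4 + 1 = 5
C → B → A → E: 2 + 3 + 1 = 6
The minimum is 5.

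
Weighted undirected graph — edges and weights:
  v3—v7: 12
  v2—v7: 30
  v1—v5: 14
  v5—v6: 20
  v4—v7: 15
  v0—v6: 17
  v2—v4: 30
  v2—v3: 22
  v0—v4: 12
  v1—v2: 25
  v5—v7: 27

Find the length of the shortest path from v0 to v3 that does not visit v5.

39

A few of the v0→v3 routes:
v0 - v4 - v2 - v3: 12 + 30 + 22 = 64
v0 - v4 - v7 - v2 - v3: 12 + 15 + 30 + 22 = 79
v0 - v4 - v7 - v3: 12 + 15 + 12 = 39
Best route has total 39.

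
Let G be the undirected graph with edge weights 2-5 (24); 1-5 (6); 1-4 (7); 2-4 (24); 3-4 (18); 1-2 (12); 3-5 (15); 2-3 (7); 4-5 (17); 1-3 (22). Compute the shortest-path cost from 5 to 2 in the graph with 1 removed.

22

Paths from 5 to 2 avoiding 1:
5→4→3→2: 17 + 18 + 7 = 42
5→2: 24
5→3→2: 15 + 7 = 22
5→3→4→2: 15 + 18 + 24 = 57
5→4→2: 17 + 24 = 41
The minimum is 22.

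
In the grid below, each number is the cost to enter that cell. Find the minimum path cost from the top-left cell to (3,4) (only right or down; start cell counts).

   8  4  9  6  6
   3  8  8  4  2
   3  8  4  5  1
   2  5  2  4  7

One optimal route is r0c0 → r1c0 → r2c0 → r3c0 → r3c1 → r3c2 → r3c3 → r3c4.
Its cost is 8 + 3 + 3 + 2 + 5 + 2 + 4 + 7 = 34.
For comparison, the top-then-right route costs 43.

34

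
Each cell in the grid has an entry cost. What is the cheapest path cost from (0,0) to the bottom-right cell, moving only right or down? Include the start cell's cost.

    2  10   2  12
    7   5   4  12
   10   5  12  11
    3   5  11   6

41

Best path: (0,0) → (1,0) → (1,1) → (2,1) → (3,1) → (3,2) → (3,3)
Cost: 2 + 7 + 5 + 5 + 5 + 11 + 6 = 41
For comparison, the top-then-right route costs 55.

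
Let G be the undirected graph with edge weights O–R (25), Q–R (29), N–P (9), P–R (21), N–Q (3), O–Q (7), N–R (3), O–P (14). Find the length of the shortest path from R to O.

13

Checking several routes:
R -> N -> P -> O: 3 + 9 + 14 = 26
R -> N -> Q -> O: 3 + 3 + 7 = 13
R -> O: 25
Shortest: 13.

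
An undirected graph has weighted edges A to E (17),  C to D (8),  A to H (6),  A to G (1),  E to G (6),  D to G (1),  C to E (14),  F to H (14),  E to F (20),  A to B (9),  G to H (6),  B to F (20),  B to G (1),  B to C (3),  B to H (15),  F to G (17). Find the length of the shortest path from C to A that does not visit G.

Checking several routes:
C→B→F→H→A: 3 + 20 + 14 + 6 = 43
C→E→F→H→A: 14 + 20 + 14 + 6 = 54
C→B→A: 3 + 9 = 12
C→E→A: 14 + 17 = 31
C→B→H→A: 3 + 15 + 6 = 24
The minimum is 12.

12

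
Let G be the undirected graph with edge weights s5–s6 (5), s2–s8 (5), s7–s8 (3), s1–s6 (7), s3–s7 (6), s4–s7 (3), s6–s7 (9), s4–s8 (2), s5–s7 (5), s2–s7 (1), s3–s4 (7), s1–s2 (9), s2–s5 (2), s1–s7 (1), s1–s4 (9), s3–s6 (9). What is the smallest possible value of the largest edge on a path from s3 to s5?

6

A few of the s3→s5 routes:
s3 -> s4 -> s7 -> s2 -> s5: max(7, 3, 1, 2) = 7
s3 -> s7 -> s2 -> s5: max(6, 1, 2) = 6
s3 -> s7 -> s8 -> s2 -> s5: max(6, 3, 5, 2) = 6
s3 -> s7 -> s4 -> s8 -> s2 -> s5: max(6, 3, 2, 5, 2) = 6
s3 -> s7 -> s1 -> s6 -> s5: max(6, 1, 7, 5) = 7
s3 -> s7 -> s5: max(6, 5) = 6
Best route has worst link 6.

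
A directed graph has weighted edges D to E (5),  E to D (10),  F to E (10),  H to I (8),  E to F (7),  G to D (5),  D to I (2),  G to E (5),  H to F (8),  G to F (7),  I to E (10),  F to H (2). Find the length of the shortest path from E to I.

Paths from E to I:
E -> D -> I: 10 + 2 = 12
E -> F -> H -> I: 7 + 2 + 8 = 17
Best route has total 12.

12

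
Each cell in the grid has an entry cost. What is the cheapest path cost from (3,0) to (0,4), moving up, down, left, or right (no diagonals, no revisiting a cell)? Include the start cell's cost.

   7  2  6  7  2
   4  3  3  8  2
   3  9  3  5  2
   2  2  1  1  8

Path r3c0→r3c1→r3c2→r3c3→r2c3→r2c4→r1c4→r0c4: 2 + 2 + 1 + 1 + 5 + 2 + 2 + 2 = 17.

17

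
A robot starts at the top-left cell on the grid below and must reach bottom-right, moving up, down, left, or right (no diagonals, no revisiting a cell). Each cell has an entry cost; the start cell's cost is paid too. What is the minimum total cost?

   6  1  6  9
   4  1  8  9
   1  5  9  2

24

One optimal route is [0,0] [0,1] [1,1] [2,1] [2,2] [2,3].
Its cost is 6 + 1 + 1 + 5 + 9 + 2 = 24.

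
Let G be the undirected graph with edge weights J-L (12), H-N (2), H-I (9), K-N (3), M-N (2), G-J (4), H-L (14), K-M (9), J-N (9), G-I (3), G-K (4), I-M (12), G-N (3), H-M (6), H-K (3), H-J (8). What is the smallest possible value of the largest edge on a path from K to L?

12

Checking several routes:
K -> G -> N -> M -> H -> J -> L: max(4, 3, 2, 6, 8, 12) = 12
K -> G -> N -> M -> I -> H -> J -> L: max(4, 3, 2, 12, 9, 8, 12) = 12
K -> G -> N -> H -> J -> L: max(4, 3, 2, 8, 12) = 12
K -> G -> N -> J -> L: max(4, 3, 9, 12) = 12
Best route has worst link 12.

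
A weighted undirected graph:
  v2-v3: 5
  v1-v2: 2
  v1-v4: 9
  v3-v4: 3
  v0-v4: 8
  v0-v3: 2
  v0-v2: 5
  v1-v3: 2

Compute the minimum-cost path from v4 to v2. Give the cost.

Comparing a few candidate routes:
v4 → v1 → v2: 9 + 2 = 11
v4 → v3 → v0 → v2: 3 + 2 + 5 = 10
v4 → v3 → v1 → v2: 3 + 2 + 2 = 7
v4 → v3 → v2: 3 + 5 = 8
v4 → v0 → v2: 8 + 5 = 13
Shortest: 7.

7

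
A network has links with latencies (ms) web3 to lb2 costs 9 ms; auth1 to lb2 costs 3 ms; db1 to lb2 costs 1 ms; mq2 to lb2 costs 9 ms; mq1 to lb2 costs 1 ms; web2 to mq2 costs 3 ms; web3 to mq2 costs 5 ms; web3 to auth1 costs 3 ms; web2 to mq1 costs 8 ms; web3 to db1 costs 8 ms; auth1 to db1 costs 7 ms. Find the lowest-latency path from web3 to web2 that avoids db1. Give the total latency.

8

Some routes from web3 to web2 avoiding db1:
web3 - mq2 - web2: 5 + 3 = 8
web3 - auth1 - lb2 - mq1 - web2: 3 + 3 + 1 + 8 = 15
web3 - auth1 - lb2 - mq2 - web2: 3 + 3 + 9 + 3 = 18
The minimum is 8 ms.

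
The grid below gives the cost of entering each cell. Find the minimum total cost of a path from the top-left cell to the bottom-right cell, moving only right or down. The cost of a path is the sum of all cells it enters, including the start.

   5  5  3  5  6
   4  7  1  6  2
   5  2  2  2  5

23

Take r0c0 r0c1 r0c2 r1c2 r2c2 r2c3 r2c4 for a total of 5 + 5 + 3 + 1 + 2 + 2 + 5 = 23.
(Top row then right column would cost 31.)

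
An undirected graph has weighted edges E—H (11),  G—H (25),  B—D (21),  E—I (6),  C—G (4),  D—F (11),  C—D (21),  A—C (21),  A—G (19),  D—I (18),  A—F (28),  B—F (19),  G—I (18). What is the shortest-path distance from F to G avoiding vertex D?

Routes from F to G avoiding D:
F - A - G: 28 + 19 = 47
F - A - C - G: 28 + 21 + 4 = 53
Best route has total 47.

47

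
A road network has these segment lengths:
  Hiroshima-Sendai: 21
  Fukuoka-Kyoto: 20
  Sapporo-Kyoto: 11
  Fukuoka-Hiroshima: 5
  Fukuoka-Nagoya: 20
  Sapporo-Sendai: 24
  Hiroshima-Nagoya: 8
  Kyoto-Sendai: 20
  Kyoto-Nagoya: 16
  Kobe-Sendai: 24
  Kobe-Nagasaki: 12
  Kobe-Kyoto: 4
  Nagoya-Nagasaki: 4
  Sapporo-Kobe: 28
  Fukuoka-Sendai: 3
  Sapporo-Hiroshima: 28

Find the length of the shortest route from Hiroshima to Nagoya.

Some routes from Hiroshima to Nagoya:
Hiroshima → Fukuoka → Kyoto → Nagoya: 5 + 20 + 16 = 41
Hiroshima → Fukuoka → Nagoya: 5 + 20 = 25
Hiroshima → Fukuoka → Sendai → Kyoto → Nagoya: 5 + 3 + 20 + 16 = 44
Hiroshima → Nagoya: 8
Best route has total 8.

8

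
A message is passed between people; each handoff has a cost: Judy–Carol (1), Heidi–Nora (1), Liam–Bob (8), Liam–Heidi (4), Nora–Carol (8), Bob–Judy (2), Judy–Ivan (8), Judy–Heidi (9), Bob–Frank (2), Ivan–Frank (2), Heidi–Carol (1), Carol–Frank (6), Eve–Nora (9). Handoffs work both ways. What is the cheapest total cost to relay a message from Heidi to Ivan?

8

Comparing a few candidate routes:
Heidi→Carol→Judy→Bob→Frank→Ivan: 1 + 1 + 2 + 2 + 2 = 8
Heidi→Nora→Carol→Judy→Bob→Frank→Ivan: 1 + 8 + 1 + 2 + 2 + 2 = 16
Heidi→Carol→Frank→Ivan: 1 + 6 + 2 = 9
Heidi→Carol→Judy→Ivan: 1 + 1 + 8 = 10
Heidi→Liam→Bob→Frank→Ivan: 4 + 8 + 2 + 2 = 16
Heidi→Judy→Bob→Frank→Ivan: 9 + 2 + 2 + 2 = 15
Shortest: 8.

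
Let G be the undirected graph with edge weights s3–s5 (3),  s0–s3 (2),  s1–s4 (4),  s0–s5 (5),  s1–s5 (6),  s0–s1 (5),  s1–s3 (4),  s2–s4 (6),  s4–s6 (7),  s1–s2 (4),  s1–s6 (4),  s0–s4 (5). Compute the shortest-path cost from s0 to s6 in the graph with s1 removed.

Candidate routes:
s0 → s4 → s6: 5 + 7 = 12
Shortest: 12.

12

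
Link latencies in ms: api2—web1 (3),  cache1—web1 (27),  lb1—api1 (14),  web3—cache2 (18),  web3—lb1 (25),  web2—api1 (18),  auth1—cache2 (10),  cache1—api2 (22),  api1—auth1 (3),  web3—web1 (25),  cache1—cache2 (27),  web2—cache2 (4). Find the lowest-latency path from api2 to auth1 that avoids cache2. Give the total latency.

Candidate routes:
api2→cache1→web1→web3→lb1→api1→auth1: 22 + 27 + 25 + 25 + 14 + 3 = 116
api2→web1→web3→lb1→api1→auth1: 3 + 25 + 25 + 14 + 3 = 70
Shortest: 70 ms.

70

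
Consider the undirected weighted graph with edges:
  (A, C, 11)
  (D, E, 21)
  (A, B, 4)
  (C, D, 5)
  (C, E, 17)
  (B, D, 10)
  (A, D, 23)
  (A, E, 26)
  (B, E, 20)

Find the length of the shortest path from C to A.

11

Checking several routes:
C -> D -> A: 5 + 23 = 28
C -> A: 11
C -> E -> A: 17 + 26 = 43
C -> E -> B -> A: 17 + 20 + 4 = 41
C -> D -> B -> A: 5 + 10 + 4 = 19
The minimum is 11.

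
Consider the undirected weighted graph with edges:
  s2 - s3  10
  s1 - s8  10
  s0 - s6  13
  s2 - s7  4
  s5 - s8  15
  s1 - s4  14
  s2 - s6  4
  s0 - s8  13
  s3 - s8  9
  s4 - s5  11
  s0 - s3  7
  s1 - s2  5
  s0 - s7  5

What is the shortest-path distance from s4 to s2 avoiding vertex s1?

Comparing a few candidate routes:
s4 → s5 → s8 → s3 → s2: 11 + 15 + 9 + 10 = 45
s4 → s5 → s8 → s0 → s7 → s2: 11 + 15 + 13 + 5 + 4 = 48
s4 → s5 → s8 → s3 → s0 → s7 → s2: 11 + 15 + 9 + 7 + 5 + 4 = 51
s4 → s5 → s8 → s0 → s3 → s2: 11 + 15 + 13 + 7 + 10 = 56
Shortest: 45.

45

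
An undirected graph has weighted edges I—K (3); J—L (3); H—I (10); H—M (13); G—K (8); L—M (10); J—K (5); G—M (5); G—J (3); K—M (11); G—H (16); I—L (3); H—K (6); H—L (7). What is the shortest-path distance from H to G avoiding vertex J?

14

A few of the H→G routes:
H - I - K - G: 10 + 3 + 8 = 21
H - K - G: 6 + 8 = 14
H - M - G: 13 + 5 = 18
H - G: 16
The minimum is 14.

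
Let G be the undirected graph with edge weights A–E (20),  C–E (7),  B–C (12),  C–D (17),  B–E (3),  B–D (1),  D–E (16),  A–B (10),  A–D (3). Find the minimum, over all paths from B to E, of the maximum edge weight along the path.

A few of the B→E routes:
B-D-C-E: max(1, 17, 7) = 17
B-A-D-E: max(10, 3, 16) = 16
B-A-D-C-E: max(10, 3, 17, 7) = 17
B-D-E: max(1, 16) = 16
B-E: max(3) = 3
B-C-E: max(12, 7) = 12
The minimum achievable maximum is 3.

3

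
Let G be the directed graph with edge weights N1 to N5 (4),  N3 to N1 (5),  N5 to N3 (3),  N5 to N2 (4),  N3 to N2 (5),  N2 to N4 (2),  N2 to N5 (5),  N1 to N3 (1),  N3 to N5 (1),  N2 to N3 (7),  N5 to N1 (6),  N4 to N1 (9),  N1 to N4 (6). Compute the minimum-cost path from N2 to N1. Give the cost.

11

Candidate routes:
N2-N4-N1: 2 + 9 = 11
N2-N3-N1: 7 + 5 = 12
N2-N5-N3-N1: 5 + 3 + 5 = 13
N2-N5-N1: 5 + 6 = 11
N2-N3-N5-N1: 7 + 1 + 6 = 14
Best route has total 11.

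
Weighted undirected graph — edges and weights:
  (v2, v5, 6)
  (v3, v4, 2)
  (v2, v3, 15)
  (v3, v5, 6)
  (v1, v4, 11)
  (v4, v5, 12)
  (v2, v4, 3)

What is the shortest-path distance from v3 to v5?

Paths from v3 to v5:
v3 - v2 - v5: 15 + 6 = 21
v3 - v4 - v2 - v5: 2 + 3 + 6 = 11
v3 - v5: 6
v3 - v4 - v5: 2 + 12 = 14
v3 - v2 - v4 - v5: 15 + 3 + 12 = 30
Best route has total 6.

6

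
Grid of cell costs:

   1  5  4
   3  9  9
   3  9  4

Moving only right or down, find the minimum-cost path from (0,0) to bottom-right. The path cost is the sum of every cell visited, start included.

20

One optimal route is r0c0→r1c0→r2c0→r2c1→r2c2.
Its cost is 1 + 3 + 3 + 9 + 4 = 20.
(Top row then right column would cost 23.)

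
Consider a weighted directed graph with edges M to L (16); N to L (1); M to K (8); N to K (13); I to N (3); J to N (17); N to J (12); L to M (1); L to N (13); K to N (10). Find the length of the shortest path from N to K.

Paths from N to K:
N - L - M - K: 1 + 1 + 8 = 10
N - K: 13
Shortest: 10.

10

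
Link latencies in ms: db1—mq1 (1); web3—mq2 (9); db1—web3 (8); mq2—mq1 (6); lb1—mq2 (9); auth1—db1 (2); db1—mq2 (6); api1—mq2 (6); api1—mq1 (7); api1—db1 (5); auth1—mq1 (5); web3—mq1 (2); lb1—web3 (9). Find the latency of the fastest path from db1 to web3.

A few of the db1→web3 routes:
db1 → auth1 → mq1 → web3: 2 + 5 + 2 = 9
db1 → mq1 → web3: 1 + 2 = 3
db1 → api1 → mq1 → web3: 5 + 7 + 2 = 14
db1 → web3: 8
The minimum is 3 ms.

3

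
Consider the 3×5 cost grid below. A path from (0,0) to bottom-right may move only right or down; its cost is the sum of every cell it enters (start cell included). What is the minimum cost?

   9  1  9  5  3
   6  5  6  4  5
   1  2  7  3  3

30

Cheapest: [0,0]→[0,1]→[1,1]→[2,1]→[2,2]→[2,3]→[2,4]
  9 + 1 + 5 + 2 + 7 + 3 + 3 = 30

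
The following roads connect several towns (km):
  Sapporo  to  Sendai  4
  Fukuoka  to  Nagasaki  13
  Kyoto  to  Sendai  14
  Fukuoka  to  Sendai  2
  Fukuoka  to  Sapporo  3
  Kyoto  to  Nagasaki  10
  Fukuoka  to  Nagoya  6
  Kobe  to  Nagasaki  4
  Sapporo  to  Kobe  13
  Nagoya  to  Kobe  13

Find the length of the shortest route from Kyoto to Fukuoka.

16

Checking several routes:
Kyoto → Nagasaki → Kobe → Sapporo → Sendai → Fukuoka: 10 + 4 + 13 + 4 + 2 = 33
Kyoto → Sendai → Sapporo → Fukuoka: 14 + 4 + 3 = 21
Kyoto → Nagasaki → Kobe → Nagoya → Fukuoka: 10 + 4 + 13 + 6 = 33
Kyoto → Sendai → Fukuoka: 14 + 2 = 16
Kyoto → Nagasaki → Fukuoka: 10 + 13 = 23
Kyoto → Nagasaki → Kobe → Sapporo → Fukuoka: 10 + 4 + 13 + 3 = 30
Best route has total 16 km.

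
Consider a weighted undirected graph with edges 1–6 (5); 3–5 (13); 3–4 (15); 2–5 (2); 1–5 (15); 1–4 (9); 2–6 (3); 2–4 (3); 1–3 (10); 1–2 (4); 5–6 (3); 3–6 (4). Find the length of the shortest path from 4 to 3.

10

Comparing a few candidate routes:
4 - 3: 15
4 - 2 - 5 - 6 - 3: 3 + 2 + 3 + 4 = 12
4 - 2 - 1 - 6 - 3: 3 + 4 + 5 + 4 = 16
4 - 2 - 6 - 3: 3 + 3 + 4 = 10
Best route has total 10.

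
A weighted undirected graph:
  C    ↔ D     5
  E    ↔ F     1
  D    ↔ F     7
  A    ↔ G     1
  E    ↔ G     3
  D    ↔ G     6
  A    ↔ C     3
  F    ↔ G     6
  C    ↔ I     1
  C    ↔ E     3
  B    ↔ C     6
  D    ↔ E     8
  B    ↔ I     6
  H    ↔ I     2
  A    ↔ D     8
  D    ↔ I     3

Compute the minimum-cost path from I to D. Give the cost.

3

Checking several routes:
I→C→E→D: 1 + 3 + 8 = 12
I→C→A→G→D: 1 + 3 + 1 + 6 = 11
I→C→E→F→D: 1 + 3 + 1 + 7 = 12
I→D: 3
I→C→D: 1 + 5 = 6
I→C→A→D: 1 + 3 + 8 = 12
Best route has total 3.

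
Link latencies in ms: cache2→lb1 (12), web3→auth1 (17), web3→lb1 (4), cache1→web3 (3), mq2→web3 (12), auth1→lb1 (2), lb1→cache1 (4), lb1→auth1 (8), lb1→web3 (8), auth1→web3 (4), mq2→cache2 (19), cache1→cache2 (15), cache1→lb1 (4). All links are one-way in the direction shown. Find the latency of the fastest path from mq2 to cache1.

Candidate routes:
mq2-cache2-lb1-cache1: 19 + 12 + 4 = 35
mq2-web3-auth1-lb1-cache1: 12 + 17 + 2 + 4 = 35
mq2-web3-lb1-cache1: 12 + 4 + 4 = 20
The minimum is 20 ms.

20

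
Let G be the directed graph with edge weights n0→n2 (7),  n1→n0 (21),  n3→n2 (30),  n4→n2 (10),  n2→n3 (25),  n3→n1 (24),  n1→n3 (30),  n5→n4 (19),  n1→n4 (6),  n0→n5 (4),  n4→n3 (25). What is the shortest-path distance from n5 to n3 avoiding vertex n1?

Routes from n5 to n3 avoiding n1:
n5 -> n4 -> n3: 19 + 25 = 44
n5 -> n4 -> n2 -> n3: 19 + 10 + 25 = 54
Best route has total 44.

44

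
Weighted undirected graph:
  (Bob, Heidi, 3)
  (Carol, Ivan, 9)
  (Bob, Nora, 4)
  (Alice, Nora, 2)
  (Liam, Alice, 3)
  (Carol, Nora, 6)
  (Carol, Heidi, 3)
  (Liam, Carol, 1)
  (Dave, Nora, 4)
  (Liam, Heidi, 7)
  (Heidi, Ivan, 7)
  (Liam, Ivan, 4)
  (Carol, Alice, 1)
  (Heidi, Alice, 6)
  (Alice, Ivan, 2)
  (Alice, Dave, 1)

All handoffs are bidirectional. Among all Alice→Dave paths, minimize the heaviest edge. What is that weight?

1

Comparing a few candidate routes:
Alice-Nora-Dave: max(2, 4) = 4
Alice-Ivan-Liam-Carol-Heidi-Bob-Nora-Dave: max(2, 4, 1, 3, 3, 4, 4) = 4
Alice-Dave: max(1) = 1
Best route has worst link 1.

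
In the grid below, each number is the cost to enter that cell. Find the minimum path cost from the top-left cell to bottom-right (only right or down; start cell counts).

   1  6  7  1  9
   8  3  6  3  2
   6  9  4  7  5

One optimal route is (0,0) (0,1) (0,2) (0,3) (1,3) (1,4) (2,4).
Its cost is 1 + 6 + 7 + 1 + 3 + 2 + 5 = 25.
(Top row then right column would cost 31.)

25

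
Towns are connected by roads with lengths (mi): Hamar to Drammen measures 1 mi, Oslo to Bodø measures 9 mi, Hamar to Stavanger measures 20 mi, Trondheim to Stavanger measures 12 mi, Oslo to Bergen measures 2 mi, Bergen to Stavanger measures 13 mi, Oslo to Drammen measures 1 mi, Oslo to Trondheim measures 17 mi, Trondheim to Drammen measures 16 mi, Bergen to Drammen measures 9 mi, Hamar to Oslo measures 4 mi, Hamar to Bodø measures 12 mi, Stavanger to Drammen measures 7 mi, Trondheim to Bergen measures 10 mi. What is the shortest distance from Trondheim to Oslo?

A few of the Trondheim→Oslo routes:
Trondheim → Oslo: 17
Trondheim → Drammen → Oslo: 16 + 1 = 17
Trondheim → Stavanger → Drammen → Oslo: 12 + 7 + 1 = 20
Trondheim → Bergen → Oslo: 10 + 2 = 12
The minimum is 12 mi.

12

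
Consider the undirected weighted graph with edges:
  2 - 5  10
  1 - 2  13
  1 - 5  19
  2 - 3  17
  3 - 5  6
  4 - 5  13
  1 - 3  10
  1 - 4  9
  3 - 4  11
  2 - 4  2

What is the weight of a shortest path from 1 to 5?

Checking several routes:
1 - 4 - 5: 9 + 13 = 22
1 - 2 - 5: 13 + 10 = 23
1 - 5: 19
1 - 4 - 2 - 5: 9 + 2 + 10 = 21
1 - 3 - 5: 10 + 6 = 16
The minimum is 16.

16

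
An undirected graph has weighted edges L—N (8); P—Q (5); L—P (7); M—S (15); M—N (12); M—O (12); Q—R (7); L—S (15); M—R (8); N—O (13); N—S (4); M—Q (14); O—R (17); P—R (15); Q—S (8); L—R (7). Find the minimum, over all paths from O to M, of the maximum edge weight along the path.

Some routes from O to M:
O -> N -> S -> Q -> R -> M: max(13, 4, 8, 7, 8) = 13
O -> M: max(12) = 12
O -> N -> M: max(13, 12) = 13
O -> N -> S -> Q -> P -> L -> R -> M: max(13, 4, 8, 5, 7, 7, 8) = 13
Best route has worst link 12.

12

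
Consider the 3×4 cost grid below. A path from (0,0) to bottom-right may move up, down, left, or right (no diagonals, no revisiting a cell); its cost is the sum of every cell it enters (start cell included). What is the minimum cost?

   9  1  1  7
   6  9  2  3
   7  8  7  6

22

Take (0,0) -> (0,1) -> (0,2) -> (1,2) -> (1,3) -> (2,3) for a total of 9 + 1 + 1 + 2 + 3 + 6 = 22.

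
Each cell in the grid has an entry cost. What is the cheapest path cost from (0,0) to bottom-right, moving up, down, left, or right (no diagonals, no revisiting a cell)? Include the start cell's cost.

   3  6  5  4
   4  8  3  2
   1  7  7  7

Take (0,0) → (0,1) → (0,2) → (1,2) → (1,3) → (2,3) for a total of 3 + 6 + 5 + 3 + 2 + 7 = 26.

26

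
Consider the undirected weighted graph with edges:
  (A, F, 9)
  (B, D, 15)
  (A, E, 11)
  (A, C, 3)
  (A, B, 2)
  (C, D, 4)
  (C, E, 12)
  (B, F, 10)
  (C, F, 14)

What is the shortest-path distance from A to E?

Some routes from A to E:
A -> B -> F -> C -> E: 2 + 10 + 14 + 12 = 38
A -> E: 11
A -> F -> C -> E: 9 + 14 + 12 = 35
A -> B -> D -> C -> E: 2 + 15 + 4 + 12 = 33
A -> C -> E: 3 + 12 = 15
Best route has total 11.

11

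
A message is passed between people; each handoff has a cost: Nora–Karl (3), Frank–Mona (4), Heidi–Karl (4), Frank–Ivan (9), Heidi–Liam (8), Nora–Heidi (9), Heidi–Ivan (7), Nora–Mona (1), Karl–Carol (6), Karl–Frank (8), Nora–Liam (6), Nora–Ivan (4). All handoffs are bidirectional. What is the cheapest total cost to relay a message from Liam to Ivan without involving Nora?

Routes from Liam to Ivan avoiding Nora:
Liam-Heidi-Karl-Frank-Ivan: 8 + 4 + 8 + 9 = 29
Liam-Heidi-Ivan: 8 + 7 = 15
Shortest: 15.

15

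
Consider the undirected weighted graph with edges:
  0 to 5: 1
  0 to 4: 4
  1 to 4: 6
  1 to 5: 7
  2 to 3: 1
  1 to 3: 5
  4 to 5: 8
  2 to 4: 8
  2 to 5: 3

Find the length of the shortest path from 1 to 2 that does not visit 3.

10

A few of the 1→2 routes:
1 → 4 → 5 → 2: 6 + 8 + 3 = 17
1 → 5 → 2: 7 + 3 = 10
1 → 4 → 0 → 5 → 2: 6 + 4 + 1 + 3 = 14
1 → 4 → 2: 6 + 8 = 14
Best route has total 10.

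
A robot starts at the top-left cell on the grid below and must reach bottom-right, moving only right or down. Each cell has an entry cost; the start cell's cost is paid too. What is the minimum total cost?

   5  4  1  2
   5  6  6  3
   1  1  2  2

16

Cheapest: [0,0] -> [1,0] -> [2,0] -> [2,1] -> [2,2] -> [2,3]
  5 + 5 + 1 + 1 + 2 + 2 = 16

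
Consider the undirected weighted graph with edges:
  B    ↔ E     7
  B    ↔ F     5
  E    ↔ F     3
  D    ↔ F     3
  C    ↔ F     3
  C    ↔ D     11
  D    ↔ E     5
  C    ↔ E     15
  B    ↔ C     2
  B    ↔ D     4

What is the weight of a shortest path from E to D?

5

A few of the E→D routes:
E -> F -> D: 3 + 3 = 6
E -> F -> B -> D: 3 + 5 + 4 = 12
E -> F -> C -> B -> D: 3 + 3 + 2 + 4 = 12
E -> D: 5
E -> B -> D: 7 + 4 = 11
Best route has total 5.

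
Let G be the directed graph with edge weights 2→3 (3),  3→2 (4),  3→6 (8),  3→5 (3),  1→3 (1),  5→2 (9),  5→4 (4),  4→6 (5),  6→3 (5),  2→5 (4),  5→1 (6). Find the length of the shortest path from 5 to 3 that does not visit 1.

Paths from 5 to 3 avoiding 1:
5 -> 2 -> 3: 9 + 3 = 12
5 -> 4 -> 6 -> 3: 4 + 5 + 5 = 14
Shortest: 12.

12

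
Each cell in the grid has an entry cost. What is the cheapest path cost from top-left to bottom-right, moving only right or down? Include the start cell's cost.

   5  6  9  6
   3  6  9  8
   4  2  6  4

Take r0c0→r1c0→r2c0→r2c1→r2c2→r2c3 for a total of 5 + 3 + 4 + 2 + 6 + 4 = 24.
(Top row then right column would cost 38.)

24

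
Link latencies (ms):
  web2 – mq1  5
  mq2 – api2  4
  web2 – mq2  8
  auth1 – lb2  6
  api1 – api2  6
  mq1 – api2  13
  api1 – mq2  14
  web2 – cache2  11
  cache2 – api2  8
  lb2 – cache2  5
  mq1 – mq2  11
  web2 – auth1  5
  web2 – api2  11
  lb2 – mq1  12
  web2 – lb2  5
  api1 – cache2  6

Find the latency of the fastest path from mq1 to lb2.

Some routes from mq1 to lb2:
mq1-web2-cache2-lb2: 5 + 11 + 5 = 21
mq1-lb2: 12
mq1-web2-lb2: 5 + 5 = 10
mq1-web2-auth1-lb2: 5 + 5 + 6 = 16
mq1-mq2-web2-lb2: 11 + 8 + 5 = 24
Best route has total 10 ms.

10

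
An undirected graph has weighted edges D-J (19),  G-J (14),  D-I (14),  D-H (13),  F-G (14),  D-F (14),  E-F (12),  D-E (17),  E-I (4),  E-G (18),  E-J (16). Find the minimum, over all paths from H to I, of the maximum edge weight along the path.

14

A few of the H→I routes:
H -> D -> E -> I: max(13, 17, 4) = 17
H -> D -> I: max(13, 14) = 14
H -> D -> F -> G -> J -> E -> I: max(13, 14, 14, 14, 16, 4) = 16
H -> D -> F -> E -> I: max(13, 14, 12, 4) = 14
The minimum achievable maximum is 14.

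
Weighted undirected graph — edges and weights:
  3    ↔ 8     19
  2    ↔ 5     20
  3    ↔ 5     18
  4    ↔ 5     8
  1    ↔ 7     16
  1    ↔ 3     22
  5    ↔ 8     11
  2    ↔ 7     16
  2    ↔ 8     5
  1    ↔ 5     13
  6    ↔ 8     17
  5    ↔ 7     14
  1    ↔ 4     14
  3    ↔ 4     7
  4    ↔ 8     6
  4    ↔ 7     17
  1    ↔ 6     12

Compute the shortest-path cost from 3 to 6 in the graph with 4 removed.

Comparing a few candidate routes:
3-5-1-6: 18 + 13 + 12 = 43
3-5-8-6: 18 + 11 + 17 = 46
3-1-6: 22 + 12 = 34
3-5-7-1-6: 18 + 14 + 16 + 12 = 60
3-8-5-1-6: 19 + 11 + 13 + 12 = 55
3-8-6: 19 + 17 = 36
Shortest: 34.

34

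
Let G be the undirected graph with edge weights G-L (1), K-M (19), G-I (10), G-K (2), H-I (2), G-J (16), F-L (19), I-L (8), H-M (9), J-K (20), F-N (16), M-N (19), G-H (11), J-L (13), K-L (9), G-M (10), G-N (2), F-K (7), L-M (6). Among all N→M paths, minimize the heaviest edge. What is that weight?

Checking several routes:
N - G - K - L - I - H - M: max(2, 2, 9, 8, 2, 9) = 9
N - G - L - M: max(2, 1, 6) = 6
N - G - K - L - M: max(2, 2, 9, 6) = 9
N - G - L - I - H - M: max(2, 1, 8, 2, 9) = 9
Smallest bottleneck: 6.

6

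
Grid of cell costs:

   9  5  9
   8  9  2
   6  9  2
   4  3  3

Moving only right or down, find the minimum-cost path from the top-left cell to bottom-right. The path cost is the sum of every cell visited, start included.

30

Take [0,0] -> [0,1] -> [0,2] -> [1,2] -> [2,2] -> [3,2] for a total of 9 + 5 + 9 + 2 + 2 + 3 = 30.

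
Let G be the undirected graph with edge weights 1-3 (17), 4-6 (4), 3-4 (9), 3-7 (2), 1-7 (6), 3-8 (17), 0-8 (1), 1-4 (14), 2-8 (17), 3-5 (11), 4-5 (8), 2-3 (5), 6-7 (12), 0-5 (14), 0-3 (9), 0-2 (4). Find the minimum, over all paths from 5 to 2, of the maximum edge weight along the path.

A few of the 5→2 routes:
5→4→6→7→3→2: max(8, 4, 12, 2, 5) = 12
5→4→3→2: max(8, 9, 5) = 9
5→3→2: max(11, 5) = 11
5→3→0→2: max(11, 9, 4) = 11
5→4→6→7→3→0→2: max(8, 4, 12, 2, 9, 4) = 12
5→4→3→0→2: max(8, 9, 9, 4) = 9
Smallest bottleneck: 9.

9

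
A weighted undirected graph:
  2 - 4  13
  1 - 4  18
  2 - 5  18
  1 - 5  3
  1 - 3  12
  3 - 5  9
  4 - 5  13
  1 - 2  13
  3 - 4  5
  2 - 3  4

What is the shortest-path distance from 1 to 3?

Comparing a few candidate routes:
1 → 5 → 3: 3 + 9 = 12
1 → 3: 12
1 → 2 → 3: 13 + 4 = 17
Best route has total 12.

12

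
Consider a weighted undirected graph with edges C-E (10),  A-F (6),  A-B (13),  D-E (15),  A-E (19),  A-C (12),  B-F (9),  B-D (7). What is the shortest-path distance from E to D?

15

Candidate routes:
E → A → B → D: 19 + 13 + 7 = 39
E → C → A → B → D: 10 + 12 + 13 + 7 = 42
E → A → F → B → D: 19 + 6 + 9 + 7 = 41
E → D: 15
E → C → A → F → B → D: 10 + 12 + 6 + 9 + 7 = 44
The minimum is 15.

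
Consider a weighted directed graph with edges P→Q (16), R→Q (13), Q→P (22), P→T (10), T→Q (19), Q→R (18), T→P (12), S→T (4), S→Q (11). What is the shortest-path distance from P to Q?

16

Candidate routes:
P -> Q: 16
P -> T -> Q: 10 + 19 = 29
The minimum is 16.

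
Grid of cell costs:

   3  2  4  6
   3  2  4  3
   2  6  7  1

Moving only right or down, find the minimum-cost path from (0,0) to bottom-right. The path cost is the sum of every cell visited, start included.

15

Cheapest: r0c0 → r0c1 → r1c1 → r1c2 → r1c3 → r2c3
  3 + 2 + 2 + 4 + 3 + 1 = 15
(Top row then right column would cost 19.)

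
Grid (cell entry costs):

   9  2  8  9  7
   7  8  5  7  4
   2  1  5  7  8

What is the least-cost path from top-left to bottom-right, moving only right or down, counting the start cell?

Cheapest: (0,0)→(1,0)→(2,0)→(2,1)→(2,2)→(2,3)→(2,4)
  9 + 7 + 2 + 1 + 5 + 7 + 8 = 39
(Top row then right column would cost 47.)

39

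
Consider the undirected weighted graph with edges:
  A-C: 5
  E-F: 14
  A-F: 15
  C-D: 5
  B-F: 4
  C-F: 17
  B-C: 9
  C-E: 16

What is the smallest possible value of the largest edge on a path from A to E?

Checking several routes:
A-F-E: max(15, 14) = 15
A-C-E: max(5, 16) = 16
A-C-B-F-E: max(5, 9, 4, 14) = 14
Best route has worst link 14.

14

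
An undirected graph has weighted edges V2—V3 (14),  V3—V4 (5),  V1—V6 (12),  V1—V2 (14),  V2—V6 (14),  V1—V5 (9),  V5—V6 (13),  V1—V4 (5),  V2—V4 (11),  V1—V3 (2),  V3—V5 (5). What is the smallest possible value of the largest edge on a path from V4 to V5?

A few of the V4→V5 routes:
V4→V3→V5: max(5, 5) = 5
V4→V1→V3→V5: max(5, 2, 5) = 5
V4→V1→V6→V5: max(5, 12, 13) = 13
V4→V3→V1→V6→V5: max(5, 2, 12, 13) = 13
V4→V1→V5: max(5, 9) = 9
V4→V3→V1→V5: max(5, 2, 9) = 9
The minimum achievable maximum is 5.

5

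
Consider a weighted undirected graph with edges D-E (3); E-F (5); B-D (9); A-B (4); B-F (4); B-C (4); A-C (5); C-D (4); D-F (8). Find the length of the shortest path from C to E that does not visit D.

13

Routes from C to E avoiding D:
C -> A -> B -> F -> E: 5 + 4 + 4 + 5 = 18
C -> B -> F -> E: 4 + 4 + 5 = 13
The minimum is 13.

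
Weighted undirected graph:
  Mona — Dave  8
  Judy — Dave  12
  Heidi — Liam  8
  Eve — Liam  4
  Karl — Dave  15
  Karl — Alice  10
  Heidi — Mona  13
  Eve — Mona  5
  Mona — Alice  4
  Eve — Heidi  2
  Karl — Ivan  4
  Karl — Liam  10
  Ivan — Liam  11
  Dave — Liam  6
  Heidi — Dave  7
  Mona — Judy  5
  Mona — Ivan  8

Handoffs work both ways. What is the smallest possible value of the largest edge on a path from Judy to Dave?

6

Some routes from Judy to Dave:
Judy-Mona-Eve-Heidi-Dave: max(5, 5, 2, 7) = 7
Judy-Mona-Eve-Liam-Heidi-Dave: max(5, 5, 4, 8, 7) = 8
Judy-Mona-Eve-Liam-Dave: max(5, 5, 4, 6) = 6
Judy-Mona-Eve-Heidi-Liam-Dave: max(5, 5, 2, 8, 6) = 8
The minimum achievable maximum is 6.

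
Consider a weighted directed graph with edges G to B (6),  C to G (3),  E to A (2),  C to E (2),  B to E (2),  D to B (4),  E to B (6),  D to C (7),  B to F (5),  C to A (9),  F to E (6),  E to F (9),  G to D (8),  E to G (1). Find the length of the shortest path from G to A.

10

Some routes from G to A:
G → D → B → E → A: 8 + 4 + 2 + 2 = 16
G → B → E → A: 6 + 2 + 2 = 10
G → D → C → E → A: 8 + 7 + 2 + 2 = 19
Best route has total 10.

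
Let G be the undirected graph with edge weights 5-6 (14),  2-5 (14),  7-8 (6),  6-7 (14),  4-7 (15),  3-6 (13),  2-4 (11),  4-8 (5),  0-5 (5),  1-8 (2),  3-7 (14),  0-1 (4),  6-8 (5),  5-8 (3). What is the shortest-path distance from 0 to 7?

12

A few of the 0→7 routes:
0 -> 1 -> 8 -> 4 -> 7: 4 + 2 + 5 + 15 = 26
0 -> 1 -> 8 -> 7: 4 + 2 + 6 = 12
0 -> 1 -> 8 -> 6 -> 7: 4 + 2 + 5 + 14 = 25
0 -> 5 -> 8 -> 6 -> 7: 5 + 3 + 5 + 14 = 27
0 -> 5 -> 8 -> 7: 5 + 3 + 6 = 14
The minimum is 12.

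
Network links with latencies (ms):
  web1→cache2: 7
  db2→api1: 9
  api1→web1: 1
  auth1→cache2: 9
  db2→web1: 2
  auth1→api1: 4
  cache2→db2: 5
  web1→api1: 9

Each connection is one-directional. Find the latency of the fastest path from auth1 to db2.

14

Routes from auth1 to db2:
auth1→cache2→db2: 9 + 5 = 14
auth1→api1→web1→cache2→db2: 4 + 1 + 7 + 5 = 17
Shortest: 14 ms.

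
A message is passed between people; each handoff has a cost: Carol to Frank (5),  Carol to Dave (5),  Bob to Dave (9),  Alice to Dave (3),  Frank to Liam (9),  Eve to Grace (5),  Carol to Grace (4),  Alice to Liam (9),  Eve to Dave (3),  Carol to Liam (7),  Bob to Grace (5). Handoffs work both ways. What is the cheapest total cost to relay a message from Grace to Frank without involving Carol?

Candidate routes:
Grace - Bob - Dave - Alice - Liam - Frank: 5 + 9 + 3 + 9 + 9 = 35
Grace - Eve - Dave - Alice - Liam - Frank: 5 + 3 + 3 + 9 + 9 = 29
Shortest: 29.

29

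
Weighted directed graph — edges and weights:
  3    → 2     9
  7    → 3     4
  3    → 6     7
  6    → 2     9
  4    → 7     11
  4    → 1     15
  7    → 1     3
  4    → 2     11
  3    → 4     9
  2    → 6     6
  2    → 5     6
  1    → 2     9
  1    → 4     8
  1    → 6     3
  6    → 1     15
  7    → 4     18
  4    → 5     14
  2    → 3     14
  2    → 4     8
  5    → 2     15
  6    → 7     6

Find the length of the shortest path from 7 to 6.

Checking several routes:
7→1→4→2→6: 3 + 8 + 11 + 6 = 28
7→3→2→6: 4 + 9 + 6 = 19
7→3→6: 4 + 7 = 11
7→3→4→2→6: 4 + 9 + 11 + 6 = 30
7→1→6: 3 + 3 = 6
7→1→2→6: 3 + 9 + 6 = 18
Best route has total 6.

6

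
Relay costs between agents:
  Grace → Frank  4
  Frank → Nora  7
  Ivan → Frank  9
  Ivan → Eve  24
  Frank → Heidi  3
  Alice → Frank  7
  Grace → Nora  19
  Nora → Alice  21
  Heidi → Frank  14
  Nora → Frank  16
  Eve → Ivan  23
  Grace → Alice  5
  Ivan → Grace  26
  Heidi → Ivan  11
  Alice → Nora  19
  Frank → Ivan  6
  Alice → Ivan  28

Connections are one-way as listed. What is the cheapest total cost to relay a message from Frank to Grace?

32

Candidate routes:
Frank -> Nora -> Alice -> Ivan -> Grace: 7 + 21 + 28 + 26 = 82
Frank -> Heidi -> Ivan -> Grace: 3 + 11 + 26 = 40
Frank -> Ivan -> Grace: 6 + 26 = 32
Best route has total 32.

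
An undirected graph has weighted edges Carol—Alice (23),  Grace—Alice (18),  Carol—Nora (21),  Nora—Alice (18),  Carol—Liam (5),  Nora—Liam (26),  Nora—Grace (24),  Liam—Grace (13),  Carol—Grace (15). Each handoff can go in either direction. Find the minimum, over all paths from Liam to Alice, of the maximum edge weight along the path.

Some routes from Liam to Alice:
Liam - Grace - Alice: max(13, 18) = 18
Liam - Carol - Grace - Alice: max(5, 15, 18) = 18
Liam - Carol - Nora - Alice: max(5, 21, 18) = 21
Best route has worst link 18.

18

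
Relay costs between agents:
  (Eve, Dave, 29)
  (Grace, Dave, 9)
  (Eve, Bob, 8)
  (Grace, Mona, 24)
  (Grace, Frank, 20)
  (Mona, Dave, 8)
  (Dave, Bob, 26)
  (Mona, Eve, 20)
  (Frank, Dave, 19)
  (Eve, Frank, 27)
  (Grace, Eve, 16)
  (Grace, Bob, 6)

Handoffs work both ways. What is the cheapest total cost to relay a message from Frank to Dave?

19

Checking several routes:
Frank→Eve→Bob→Grace→Dave: 27 + 8 + 6 + 9 = 50
Frank→Eve→Grace→Dave: 27 + 16 + 9 = 52
Frank→Grace→Mona→Dave: 20 + 24 + 8 = 52
Frank→Grace→Dave: 20 + 9 = 29
Frank→Grace→Bob→Dave: 20 + 6 + 26 = 52
Frank→Dave: 19
Shortest: 19.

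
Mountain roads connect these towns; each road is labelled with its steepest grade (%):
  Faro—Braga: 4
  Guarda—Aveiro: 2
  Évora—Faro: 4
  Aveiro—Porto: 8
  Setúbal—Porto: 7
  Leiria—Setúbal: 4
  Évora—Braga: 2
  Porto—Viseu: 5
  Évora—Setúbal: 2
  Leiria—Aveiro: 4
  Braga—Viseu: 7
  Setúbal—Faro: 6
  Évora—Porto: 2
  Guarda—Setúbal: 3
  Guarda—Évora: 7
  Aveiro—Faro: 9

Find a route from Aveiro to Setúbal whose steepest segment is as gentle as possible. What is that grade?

Comparing a few candidate routes:
Aveiro -> Leiria -> Setúbal: max(4, 4) = 4
Aveiro -> Guarda -> Setúbal: max(2, 3) = 3
Aveiro -> Guarda -> Évora -> Braga -> Viseu -> Porto -> Setúbal: max(2, 7, 2, 7, 5, 7) = 7
Aveiro -> Guarda -> Évora -> Setúbal: max(2, 7, 2) = 7
Aveiro -> Guarda -> Évora -> Braga -> Faro -> Setúbal: max(2, 7, 2, 4, 6) = 7
The minimum achievable maximum is 3%.

3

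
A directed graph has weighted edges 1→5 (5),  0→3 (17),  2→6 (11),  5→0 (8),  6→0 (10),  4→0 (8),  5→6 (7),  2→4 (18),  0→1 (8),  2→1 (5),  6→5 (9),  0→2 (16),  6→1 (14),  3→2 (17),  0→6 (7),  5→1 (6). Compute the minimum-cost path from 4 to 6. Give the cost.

15

A few of the 4→6 routes:
4 -> 0 -> 6: 8 + 7 = 15
4 -> 0 -> 1 -> 5 -> 6: 8 + 8 + 5 + 7 = 28
4 -> 0 -> 3 -> 2 -> 6: 8 + 17 + 17 + 11 = 53
4 -> 0 -> 2 -> 6: 8 + 16 + 11 = 35
4 -> 0 -> 2 -> 1 -> 5 -> 6: 8 + 16 + 5 + 5 + 7 = 41
The minimum is 15.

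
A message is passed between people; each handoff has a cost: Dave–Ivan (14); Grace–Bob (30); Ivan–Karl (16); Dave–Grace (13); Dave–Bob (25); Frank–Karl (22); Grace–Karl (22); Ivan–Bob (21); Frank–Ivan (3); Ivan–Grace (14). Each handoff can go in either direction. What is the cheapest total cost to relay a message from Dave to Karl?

Checking several routes:
Dave → Grace → Ivan → Karl: 13 + 14 + 16 = 43
Dave → Ivan → Karl: 14 + 16 = 30
Dave → Ivan → Frank → Karl: 14 + 3 + 22 = 39
Dave → Grace → Karl: 13 + 22 = 35
Best route has total 30.

30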